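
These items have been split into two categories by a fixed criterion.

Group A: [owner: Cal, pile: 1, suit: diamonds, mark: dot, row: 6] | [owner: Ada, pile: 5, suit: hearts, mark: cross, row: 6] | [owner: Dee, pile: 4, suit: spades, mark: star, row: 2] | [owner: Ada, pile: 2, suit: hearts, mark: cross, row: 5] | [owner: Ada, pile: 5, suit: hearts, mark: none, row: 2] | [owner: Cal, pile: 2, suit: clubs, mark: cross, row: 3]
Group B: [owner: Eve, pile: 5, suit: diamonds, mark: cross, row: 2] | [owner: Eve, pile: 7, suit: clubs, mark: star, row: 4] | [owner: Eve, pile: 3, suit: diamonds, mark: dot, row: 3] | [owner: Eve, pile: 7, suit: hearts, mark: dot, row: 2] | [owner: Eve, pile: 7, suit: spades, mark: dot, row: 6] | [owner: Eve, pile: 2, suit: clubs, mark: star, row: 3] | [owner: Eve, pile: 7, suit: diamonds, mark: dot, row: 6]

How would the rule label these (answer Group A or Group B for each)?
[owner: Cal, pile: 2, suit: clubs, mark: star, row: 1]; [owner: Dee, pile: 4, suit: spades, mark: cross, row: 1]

The simplest hypothesis consistent with all the labels is: owner is not Eve.
[owner: Cal, pile: 2, suit: clubs, mark: star, row: 1]: owner is Cal — checks out, so Group A. [owner: Dee, pile: 4, suit: spades, mark: cross, row: 1]: owner is Dee — checks out, so Group A.

Group A, Group A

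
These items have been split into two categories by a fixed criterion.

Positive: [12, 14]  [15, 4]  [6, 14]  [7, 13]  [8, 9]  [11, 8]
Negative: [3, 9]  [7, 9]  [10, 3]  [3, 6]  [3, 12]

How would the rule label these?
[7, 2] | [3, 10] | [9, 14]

Negative, Negative, Positive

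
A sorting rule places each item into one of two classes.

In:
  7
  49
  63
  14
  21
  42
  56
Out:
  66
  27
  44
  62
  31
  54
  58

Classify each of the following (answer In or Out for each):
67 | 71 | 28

Out, Out, In

A rule that fits every label: multiple of 7 — true of each 'In' example, false of each 'Out' one.
67 — 67 = 7·9 + 4, hence Out.
71 — 71 = 7·10 + 1, hence Out.
28 — 28 = 7·4, hence In.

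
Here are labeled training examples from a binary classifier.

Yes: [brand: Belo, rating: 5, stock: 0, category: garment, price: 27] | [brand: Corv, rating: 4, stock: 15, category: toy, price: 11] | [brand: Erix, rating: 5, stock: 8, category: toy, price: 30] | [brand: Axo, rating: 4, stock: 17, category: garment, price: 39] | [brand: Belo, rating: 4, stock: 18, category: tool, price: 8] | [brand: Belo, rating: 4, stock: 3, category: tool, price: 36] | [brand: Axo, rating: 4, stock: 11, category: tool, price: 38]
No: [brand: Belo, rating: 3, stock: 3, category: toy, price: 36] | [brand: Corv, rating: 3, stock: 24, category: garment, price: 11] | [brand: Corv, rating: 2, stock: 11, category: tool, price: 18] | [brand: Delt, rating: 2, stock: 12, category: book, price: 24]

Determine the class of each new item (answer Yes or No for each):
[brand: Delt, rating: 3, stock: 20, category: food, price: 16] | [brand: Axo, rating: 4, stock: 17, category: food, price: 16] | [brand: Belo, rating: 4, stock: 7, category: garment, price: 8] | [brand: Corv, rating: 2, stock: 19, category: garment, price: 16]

No, Yes, Yes, No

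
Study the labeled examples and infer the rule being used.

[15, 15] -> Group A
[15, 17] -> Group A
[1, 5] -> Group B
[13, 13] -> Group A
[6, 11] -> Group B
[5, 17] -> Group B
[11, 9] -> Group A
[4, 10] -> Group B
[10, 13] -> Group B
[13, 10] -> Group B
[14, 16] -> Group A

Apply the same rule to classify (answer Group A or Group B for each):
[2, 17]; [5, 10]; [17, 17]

Group B, Group B, Group A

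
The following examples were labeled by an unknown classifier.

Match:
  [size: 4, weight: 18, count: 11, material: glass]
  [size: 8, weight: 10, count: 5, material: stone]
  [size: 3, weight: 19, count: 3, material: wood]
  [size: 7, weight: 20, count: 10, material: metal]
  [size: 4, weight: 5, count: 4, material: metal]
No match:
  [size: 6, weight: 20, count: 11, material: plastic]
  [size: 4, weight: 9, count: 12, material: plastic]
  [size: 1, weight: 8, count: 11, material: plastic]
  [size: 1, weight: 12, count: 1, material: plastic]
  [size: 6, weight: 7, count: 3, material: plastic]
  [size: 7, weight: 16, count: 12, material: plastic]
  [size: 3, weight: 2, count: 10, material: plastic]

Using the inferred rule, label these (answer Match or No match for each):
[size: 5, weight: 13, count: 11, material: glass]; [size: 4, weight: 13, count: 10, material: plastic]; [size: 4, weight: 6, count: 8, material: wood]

A rule that fits every label: material is not plastic — true of each 'Match' example, false of each 'No match' one.

Match, No match, Match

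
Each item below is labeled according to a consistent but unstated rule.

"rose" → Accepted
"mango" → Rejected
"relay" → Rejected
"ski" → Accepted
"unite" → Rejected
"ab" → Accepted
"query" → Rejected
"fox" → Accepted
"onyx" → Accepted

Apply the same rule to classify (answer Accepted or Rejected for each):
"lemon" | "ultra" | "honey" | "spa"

The common property of the 'Accepted' items is: length ≤ 4. No 'Rejected' item has it.
"lemon" → length 5 → Rejected. "ultra" → length 5 → Rejected. "honey" → length 5 → Rejected. "spa" → length 3 → Accepted.

Rejected, Rejected, Rejected, Accepted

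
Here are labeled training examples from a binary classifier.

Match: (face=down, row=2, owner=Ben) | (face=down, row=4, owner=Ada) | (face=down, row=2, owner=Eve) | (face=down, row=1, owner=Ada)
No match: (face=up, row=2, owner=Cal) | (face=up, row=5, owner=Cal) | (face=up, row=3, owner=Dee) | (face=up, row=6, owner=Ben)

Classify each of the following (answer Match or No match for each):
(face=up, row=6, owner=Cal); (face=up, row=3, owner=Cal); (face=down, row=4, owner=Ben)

No match, No match, Match

'Match' ⟺ face is down.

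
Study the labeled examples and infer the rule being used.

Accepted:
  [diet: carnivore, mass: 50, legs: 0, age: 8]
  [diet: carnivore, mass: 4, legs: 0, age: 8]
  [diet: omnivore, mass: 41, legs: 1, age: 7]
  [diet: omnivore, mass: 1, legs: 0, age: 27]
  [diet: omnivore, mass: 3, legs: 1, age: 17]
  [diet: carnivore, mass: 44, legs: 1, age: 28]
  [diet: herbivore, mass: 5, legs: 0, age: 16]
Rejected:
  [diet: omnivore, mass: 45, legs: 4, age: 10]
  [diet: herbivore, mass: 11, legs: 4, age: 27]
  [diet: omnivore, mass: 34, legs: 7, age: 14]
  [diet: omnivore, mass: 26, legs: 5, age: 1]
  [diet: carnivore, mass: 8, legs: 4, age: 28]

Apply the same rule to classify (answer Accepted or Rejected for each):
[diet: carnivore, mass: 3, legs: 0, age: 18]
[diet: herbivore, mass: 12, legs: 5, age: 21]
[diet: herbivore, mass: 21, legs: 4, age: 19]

The rule appears to be: legs ≤ 1.

Accepted, Rejected, Rejected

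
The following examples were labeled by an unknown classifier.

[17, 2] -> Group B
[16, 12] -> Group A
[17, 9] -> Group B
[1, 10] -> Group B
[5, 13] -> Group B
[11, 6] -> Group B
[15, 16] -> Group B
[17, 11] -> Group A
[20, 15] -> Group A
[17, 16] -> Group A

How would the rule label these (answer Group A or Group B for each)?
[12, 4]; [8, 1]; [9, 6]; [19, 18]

Group B, Group B, Group B, Group A

The common property of the 'Group A' items is: first > second AND sum ≥ 28. No 'Group B' item has it.
[12, 4]: Group B (12 > 4, 12+4 = 16).
[8, 1]: Group B (8 > 1, 8+1 = 9).
[9, 6]: Group B (9 > 6, 9+6 = 15).
[19, 18]: Group A (19 > 18, 19+18 = 37).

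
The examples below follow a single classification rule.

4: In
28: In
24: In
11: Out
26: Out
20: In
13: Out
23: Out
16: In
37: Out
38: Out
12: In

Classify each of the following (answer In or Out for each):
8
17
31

The simplest hypothesis consistent with all the labels is: multiple of 4.
8: 8 = 4·2, checks out → In. 17: 17 = 4·4 + 1, fails the rule → Out. 31: 31 = 4·7 + 3, fails the rule → Out.

In, Out, Out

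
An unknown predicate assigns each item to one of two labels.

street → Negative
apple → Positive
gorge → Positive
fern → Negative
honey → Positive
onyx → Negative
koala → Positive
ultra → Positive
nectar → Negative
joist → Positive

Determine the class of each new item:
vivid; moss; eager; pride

Positive, Negative, Positive, Positive

Rule: odd length. This holds for each 'Positive' example and fails for each 'Negative' one.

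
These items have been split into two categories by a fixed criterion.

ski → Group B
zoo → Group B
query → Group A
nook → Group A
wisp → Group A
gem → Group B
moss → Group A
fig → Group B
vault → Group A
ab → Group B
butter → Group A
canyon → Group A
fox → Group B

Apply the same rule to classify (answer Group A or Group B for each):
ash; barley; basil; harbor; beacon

Group B, Group A, Group A, Group A, Group A

The rule appears to be: length ≥ 4.
ash: Group B (length 3). barley: Group A (length 6). basil: Group A (length 5). harbor: Group A (length 6). beacon: Group A (length 6).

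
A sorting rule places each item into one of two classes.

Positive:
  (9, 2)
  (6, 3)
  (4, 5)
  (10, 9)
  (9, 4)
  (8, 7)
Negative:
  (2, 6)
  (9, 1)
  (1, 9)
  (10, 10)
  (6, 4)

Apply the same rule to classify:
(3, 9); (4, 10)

Negative, Negative

Checking candidate rules against both groups, what survives is: sum is odd.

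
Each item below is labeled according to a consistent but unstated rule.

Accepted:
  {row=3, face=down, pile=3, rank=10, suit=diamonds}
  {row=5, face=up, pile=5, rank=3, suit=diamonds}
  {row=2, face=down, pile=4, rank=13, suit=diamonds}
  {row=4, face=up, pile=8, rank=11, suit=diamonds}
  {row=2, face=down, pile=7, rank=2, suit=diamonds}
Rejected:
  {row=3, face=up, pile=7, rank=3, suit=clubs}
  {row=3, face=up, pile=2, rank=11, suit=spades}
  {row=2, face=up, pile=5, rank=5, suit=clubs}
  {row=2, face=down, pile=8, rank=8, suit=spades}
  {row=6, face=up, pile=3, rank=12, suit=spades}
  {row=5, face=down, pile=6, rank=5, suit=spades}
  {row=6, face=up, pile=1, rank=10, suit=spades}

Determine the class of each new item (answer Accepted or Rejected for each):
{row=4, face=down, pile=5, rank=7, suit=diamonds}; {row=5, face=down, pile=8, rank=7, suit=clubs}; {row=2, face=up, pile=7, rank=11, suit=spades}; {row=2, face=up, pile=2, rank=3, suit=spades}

The common property of the 'Accepted' items is: suit is diamonds. No 'Rejected' item has it.
Accepted: {row=4, face=down, pile=5, rank=7, suit=diamonds}, since suit is diamonds.
Rejected: {row=5, face=down, pile=8, rank=7, suit=clubs}, since suit is clubs.
Rejected: {row=2, face=up, pile=7, rank=11, suit=spades}, since suit is spades.
Rejected: {row=2, face=up, pile=2, rank=3, suit=spades}, since suit is spades.

Accepted, Rejected, Rejected, Rejected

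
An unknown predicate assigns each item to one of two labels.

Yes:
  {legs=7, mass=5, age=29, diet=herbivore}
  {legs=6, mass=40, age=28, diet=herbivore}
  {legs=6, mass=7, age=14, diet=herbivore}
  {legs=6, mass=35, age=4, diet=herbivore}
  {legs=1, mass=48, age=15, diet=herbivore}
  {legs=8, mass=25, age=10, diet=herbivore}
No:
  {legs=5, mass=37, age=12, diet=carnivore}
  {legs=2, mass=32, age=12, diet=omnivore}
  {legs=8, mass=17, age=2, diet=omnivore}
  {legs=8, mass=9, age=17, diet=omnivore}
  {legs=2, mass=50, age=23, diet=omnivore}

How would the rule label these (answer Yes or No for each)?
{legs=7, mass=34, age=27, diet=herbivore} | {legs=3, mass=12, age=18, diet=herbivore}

Yes, Yes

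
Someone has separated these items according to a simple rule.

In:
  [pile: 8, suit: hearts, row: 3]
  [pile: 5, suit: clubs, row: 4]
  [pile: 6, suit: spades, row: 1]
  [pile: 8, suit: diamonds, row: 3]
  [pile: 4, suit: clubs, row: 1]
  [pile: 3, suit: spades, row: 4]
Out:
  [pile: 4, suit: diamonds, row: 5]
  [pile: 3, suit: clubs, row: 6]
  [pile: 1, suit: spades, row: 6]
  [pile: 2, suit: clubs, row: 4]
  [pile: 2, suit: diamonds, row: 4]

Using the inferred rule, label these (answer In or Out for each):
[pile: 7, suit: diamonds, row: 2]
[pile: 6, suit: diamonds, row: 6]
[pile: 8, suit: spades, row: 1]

The pattern is that an item is 'In' exactly when: row ≤ 4 AND pile ≥ 3.
In: [pile: 7, suit: diamonds, row: 2], since row = 2, pile = 7.
Out: [pile: 6, suit: diamonds, row: 6], since row = 6, pile = 6.
In: [pile: 8, suit: spades, row: 1], since row = 1, pile = 8.

In, Out, In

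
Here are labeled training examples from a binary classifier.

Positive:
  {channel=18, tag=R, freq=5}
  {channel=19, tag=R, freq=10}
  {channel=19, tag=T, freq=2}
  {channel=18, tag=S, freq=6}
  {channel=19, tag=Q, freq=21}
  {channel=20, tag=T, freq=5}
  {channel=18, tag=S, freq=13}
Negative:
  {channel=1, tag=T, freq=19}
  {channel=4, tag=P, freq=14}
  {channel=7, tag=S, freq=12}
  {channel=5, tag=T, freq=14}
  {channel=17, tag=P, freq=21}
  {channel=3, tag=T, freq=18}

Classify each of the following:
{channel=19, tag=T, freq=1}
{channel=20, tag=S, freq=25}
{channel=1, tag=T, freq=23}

Positive, Positive, Negative

'Positive' ⟺ channel ≥ 18.
{channel=19, tag=T, freq=1}: channel = 19, satisfies this → Positive. {channel=20, tag=S, freq=25}: channel = 20, satisfies this → Positive. {channel=1, tag=T, freq=23}: channel = 1, does not satisfy this → Negative.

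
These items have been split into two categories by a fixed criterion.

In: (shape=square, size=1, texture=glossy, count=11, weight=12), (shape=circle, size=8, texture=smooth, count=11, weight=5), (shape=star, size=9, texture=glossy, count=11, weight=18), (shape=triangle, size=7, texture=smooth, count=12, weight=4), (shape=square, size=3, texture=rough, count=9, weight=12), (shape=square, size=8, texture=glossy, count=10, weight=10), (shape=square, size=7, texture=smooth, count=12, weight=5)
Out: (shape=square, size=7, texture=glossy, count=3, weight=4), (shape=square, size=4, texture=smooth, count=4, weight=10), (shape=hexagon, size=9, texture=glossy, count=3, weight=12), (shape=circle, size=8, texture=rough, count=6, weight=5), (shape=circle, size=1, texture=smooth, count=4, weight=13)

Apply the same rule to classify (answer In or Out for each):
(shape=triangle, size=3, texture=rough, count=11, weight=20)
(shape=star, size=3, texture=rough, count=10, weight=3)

In, In

The distinguishing property — count ≥ 9 — holds for all the 'In' cases and none of the 'Out' cases.
In: (shape=triangle, size=3, texture=rough, count=11, weight=20), since count = 11.
In: (shape=star, size=3, texture=rough, count=10, weight=3), since count = 10.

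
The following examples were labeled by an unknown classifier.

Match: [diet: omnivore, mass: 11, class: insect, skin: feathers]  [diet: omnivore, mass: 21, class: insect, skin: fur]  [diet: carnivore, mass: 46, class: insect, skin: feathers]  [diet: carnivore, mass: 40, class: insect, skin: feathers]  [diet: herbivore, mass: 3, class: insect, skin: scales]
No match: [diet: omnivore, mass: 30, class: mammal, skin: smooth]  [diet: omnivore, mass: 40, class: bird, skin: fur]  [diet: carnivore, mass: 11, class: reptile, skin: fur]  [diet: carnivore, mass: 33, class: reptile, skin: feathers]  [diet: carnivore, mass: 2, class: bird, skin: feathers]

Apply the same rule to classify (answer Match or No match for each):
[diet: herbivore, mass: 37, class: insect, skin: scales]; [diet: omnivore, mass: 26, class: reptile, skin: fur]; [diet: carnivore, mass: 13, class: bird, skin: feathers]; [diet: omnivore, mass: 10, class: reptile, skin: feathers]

Looking at the examples, the only property every 'Match' case has and every 'No match' case lacks is: class is insect.
[diet: herbivore, mass: 37, class: insect, skin: scales]: class is insect, satisfies this → Match.
[diet: omnivore, mass: 26, class: reptile, skin: fur]: class is reptile, does not satisfy this → No match.
[diet: carnivore, mass: 13, class: bird, skin: feathers]: class is bird, does not satisfy this → No match.
[diet: omnivore, mass: 10, class: reptile, skin: feathers]: class is reptile, does not satisfy this → No match.

Match, No match, No match, No match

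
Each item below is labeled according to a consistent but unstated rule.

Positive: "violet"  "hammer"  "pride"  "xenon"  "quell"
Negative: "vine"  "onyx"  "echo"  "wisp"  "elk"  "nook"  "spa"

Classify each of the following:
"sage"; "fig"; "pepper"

'Positive' ⟺ length ≥ 5.
"sage": length 4, does not pass → Negative.
"fig": length 3, does not pass → Negative.
"pepper": length 6, passes → Positive.

Negative, Negative, Positive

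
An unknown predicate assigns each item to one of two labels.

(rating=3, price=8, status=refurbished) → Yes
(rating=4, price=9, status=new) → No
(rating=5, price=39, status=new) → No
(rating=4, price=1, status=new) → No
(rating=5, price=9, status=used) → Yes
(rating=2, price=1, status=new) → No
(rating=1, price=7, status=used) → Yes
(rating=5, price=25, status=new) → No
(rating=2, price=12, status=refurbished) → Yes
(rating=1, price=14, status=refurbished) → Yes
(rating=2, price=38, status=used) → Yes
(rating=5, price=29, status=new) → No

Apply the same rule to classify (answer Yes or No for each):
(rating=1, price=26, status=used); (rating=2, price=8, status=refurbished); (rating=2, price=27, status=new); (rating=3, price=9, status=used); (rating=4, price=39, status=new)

The distinguishing property — status is not new — holds for all the 'Yes' cases and none of the 'No' cases.

Yes, Yes, No, Yes, No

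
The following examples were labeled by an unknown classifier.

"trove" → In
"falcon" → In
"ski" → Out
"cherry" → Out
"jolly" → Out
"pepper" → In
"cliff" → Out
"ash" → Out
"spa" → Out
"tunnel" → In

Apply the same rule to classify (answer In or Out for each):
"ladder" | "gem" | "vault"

The pattern is that an item is 'In' exactly when: has ≥ 2 vowels.
"ladder": 2 vowels — checks out, so In.
"gem": 1 vowel — fails the rule, so Out.
"vault": 2 vowels — checks out, so In.

In, Out, In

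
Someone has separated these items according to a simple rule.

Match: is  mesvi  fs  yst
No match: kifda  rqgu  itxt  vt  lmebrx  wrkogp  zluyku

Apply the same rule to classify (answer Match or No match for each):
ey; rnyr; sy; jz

No match, No match, Match, No match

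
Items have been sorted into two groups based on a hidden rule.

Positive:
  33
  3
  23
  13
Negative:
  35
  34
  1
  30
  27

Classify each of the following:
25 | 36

The simplest hypothesis consistent with all the labels is: ends in digit 3.
25: Negative (last digit 5).
36: Negative (last digit 6).

Negative, Negative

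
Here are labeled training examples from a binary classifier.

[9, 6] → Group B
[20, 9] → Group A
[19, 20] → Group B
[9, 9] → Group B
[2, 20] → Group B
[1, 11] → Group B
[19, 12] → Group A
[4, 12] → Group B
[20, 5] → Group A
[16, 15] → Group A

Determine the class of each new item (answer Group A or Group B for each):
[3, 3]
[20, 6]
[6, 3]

The rule appears to be: first > second AND sum ≥ 16.

Group B, Group A, Group B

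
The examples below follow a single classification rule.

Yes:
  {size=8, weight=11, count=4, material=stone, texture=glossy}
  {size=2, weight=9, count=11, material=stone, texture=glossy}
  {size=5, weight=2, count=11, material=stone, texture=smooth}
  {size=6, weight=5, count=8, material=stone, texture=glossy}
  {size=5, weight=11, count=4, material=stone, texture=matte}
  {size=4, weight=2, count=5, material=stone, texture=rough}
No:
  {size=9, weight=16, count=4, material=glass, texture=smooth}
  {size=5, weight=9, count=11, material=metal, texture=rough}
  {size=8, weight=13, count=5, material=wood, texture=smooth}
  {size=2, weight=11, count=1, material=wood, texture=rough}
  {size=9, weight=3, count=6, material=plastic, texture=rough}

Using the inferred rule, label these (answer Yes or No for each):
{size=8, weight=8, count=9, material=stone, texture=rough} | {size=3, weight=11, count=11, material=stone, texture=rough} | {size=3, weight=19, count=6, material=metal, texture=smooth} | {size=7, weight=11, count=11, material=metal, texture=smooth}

Looking at the examples, the only property every 'Yes' case has and every 'No' case lacks is: material is stone.
{size=8, weight=8, count=9, material=stone, texture=rough}: Yes (material is stone). {size=3, weight=11, count=11, material=stone, texture=rough}: Yes (material is stone). {size=3, weight=19, count=6, material=metal, texture=smooth}: No (material is metal). {size=7, weight=11, count=11, material=metal, texture=smooth}: No (material is metal).

Yes, Yes, No, No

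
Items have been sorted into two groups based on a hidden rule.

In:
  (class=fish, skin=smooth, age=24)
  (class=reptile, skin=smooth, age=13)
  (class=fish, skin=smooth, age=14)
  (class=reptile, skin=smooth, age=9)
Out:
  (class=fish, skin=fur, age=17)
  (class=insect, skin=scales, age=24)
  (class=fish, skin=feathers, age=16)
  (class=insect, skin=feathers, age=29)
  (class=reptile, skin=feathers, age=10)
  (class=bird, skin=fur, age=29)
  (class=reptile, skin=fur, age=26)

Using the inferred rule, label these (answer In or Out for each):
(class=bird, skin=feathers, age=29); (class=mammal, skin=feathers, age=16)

The distinguishing property — skin is smooth — holds for all the 'In' cases and none of the 'Out' cases.
Out: (class=bird, skin=feathers, age=29), since skin is feathers.
Out: (class=mammal, skin=feathers, age=16), since skin is feathers.

Out, Out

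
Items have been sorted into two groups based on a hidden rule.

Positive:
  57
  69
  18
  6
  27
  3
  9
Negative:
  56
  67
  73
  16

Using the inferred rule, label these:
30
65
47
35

Positive, Negative, Negative, Negative

One predicate separates the groups cleanly: multiple of 3.
Positive: 30, since 30 = 3·10. Negative: 65, since 65 = 3·21 + 2. Negative: 47, since 47 = 3·15 + 2. Negative: 35, since 35 = 3·11 + 2.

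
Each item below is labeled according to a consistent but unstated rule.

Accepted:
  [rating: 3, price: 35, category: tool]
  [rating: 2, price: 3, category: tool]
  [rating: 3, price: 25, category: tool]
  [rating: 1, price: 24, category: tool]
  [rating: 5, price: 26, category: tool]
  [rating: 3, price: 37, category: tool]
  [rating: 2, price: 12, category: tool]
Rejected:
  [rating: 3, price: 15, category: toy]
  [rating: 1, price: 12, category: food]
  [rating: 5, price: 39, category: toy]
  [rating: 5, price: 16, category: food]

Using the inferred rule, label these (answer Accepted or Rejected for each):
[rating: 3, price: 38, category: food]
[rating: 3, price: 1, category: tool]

Looking at the examples, the only property every 'Accepted' case has and every 'Rejected' case lacks is: category is tool.
[rating: 3, price: 38, category: food]: Rejected (category is food).
[rating: 3, price: 1, category: tool]: Accepted (category is tool).

Rejected, Accepted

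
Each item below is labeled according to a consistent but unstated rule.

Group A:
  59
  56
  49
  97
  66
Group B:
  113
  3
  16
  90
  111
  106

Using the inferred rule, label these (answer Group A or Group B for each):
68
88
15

'Group A' ⟺ digit sum ≥ 10.
68 — digit sum 6+8 = 14, hence Group A.
88 — digit sum 8+8 = 16, hence Group A.
15 — digit sum 1+5 = 6, hence Group B.

Group A, Group A, Group B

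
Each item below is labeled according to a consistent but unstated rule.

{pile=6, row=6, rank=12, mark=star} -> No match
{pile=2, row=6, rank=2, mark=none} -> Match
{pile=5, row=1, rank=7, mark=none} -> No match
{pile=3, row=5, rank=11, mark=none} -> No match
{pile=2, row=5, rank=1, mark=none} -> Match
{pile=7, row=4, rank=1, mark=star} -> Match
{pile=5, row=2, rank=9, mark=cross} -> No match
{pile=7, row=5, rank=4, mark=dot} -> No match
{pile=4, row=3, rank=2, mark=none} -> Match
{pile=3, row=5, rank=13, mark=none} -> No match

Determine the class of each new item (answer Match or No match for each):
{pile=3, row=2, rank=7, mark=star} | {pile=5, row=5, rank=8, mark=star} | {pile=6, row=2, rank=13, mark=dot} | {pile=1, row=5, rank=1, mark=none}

The classifier is using: rank ≤ 2.
{pile=3, row=2, rank=7, mark=star}: rank = 7, does not satisfy this → No match.
{pile=5, row=5, rank=8, mark=star}: rank = 8, does not satisfy this → No match.
{pile=6, row=2, rank=13, mark=dot}: rank = 13, does not satisfy this → No match.
{pile=1, row=5, rank=1, mark=none}: rank = 1, meets the rule → Match.

No match, No match, No match, Match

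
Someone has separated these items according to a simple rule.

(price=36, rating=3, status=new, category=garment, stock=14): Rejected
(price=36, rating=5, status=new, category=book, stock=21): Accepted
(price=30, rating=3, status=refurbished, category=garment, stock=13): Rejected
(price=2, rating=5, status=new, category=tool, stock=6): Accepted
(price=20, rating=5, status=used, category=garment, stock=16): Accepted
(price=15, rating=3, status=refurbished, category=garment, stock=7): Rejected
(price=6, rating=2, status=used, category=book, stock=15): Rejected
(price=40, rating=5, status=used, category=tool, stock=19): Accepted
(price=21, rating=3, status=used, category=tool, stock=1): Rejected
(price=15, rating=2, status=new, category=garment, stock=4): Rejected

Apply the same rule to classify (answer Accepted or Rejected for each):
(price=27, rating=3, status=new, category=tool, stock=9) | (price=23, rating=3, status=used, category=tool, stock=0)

Rule: rating = 5. This holds for each 'Accepted' example and fails for each 'Rejected' one.
(price=27, rating=3, status=new, category=tool, stock=9) — rating = 3, hence Rejected.
(price=23, rating=3, status=used, category=tool, stock=0) — rating = 3, hence Rejected.

Rejected, Rejected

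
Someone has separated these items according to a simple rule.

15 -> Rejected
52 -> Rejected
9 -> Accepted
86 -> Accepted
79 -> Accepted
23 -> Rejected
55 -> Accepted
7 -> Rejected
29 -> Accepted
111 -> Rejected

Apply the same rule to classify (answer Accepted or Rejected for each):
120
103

Every 'Accepted' example satisfies: digit sum ≥ 8. None of the 'Rejected' examples do.
120: digit sum 1+2+0 = 3 — fails the rule, so Rejected. 103: digit sum 1+0+3 = 4 — fails the rule, so Rejected.

Rejected, Rejected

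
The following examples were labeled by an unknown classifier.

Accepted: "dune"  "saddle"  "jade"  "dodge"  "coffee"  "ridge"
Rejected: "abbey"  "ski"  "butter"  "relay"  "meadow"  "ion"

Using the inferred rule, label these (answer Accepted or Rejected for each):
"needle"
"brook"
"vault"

Looking at the examples, the only property every 'Accepted' case has and every 'Rejected' case lacks is: ends with 'e'.

Accepted, Rejected, Rejected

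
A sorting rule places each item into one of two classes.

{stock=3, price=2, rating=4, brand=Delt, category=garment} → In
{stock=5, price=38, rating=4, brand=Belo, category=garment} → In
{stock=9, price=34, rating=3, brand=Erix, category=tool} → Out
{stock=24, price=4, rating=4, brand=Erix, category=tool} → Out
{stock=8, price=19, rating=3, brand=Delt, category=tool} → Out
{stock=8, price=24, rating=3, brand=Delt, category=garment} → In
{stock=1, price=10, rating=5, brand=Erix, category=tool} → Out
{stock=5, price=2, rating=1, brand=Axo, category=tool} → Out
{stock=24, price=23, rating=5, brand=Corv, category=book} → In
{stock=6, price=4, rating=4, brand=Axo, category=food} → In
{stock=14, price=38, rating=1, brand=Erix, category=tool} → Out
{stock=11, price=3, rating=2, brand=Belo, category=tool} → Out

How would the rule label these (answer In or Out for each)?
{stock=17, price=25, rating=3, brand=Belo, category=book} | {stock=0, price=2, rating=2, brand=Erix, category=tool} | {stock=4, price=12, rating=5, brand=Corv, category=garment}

A rule that fits every label: category is not tool — true of each 'In' example, false of each 'Out' one.
{stock=17, price=25, rating=3, brand=Belo, category=book} → category is book → In. {stock=0, price=2, rating=2, brand=Erix, category=tool} → category is tool → Out. {stock=4, price=12, rating=5, brand=Corv, category=garment} → category is garment → In.

In, Out, In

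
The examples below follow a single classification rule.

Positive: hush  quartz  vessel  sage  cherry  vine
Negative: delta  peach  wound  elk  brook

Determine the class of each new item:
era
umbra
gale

Negative, Negative, Positive

The rule appears to be: even length.
era: length 3, doesn't qualify → Negative.
umbra: length 5, doesn't qualify → Negative.
gale: length 4, matches → Positive.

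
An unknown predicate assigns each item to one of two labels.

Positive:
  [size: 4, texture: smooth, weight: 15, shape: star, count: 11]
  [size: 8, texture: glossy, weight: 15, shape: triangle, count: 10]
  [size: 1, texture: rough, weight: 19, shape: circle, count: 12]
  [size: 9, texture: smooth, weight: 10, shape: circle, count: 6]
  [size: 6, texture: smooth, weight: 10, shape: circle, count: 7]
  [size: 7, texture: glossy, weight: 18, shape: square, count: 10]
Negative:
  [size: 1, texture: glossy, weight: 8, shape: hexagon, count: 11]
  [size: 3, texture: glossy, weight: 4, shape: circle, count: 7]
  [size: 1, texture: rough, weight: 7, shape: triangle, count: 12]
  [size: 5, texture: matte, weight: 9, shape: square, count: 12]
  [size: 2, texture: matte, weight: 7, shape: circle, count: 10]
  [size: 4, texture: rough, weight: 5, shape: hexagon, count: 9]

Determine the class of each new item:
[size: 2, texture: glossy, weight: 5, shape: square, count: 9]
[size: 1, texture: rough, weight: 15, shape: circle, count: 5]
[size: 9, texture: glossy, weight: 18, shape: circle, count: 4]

Negative, Positive, Positive

Every 'Positive' example satisfies: weight ≥ 10. None of the 'Negative' examples do.
[size: 2, texture: glossy, weight: 5, shape: square, count: 9]: weight = 5 — doesn't qualify, so Negative.
[size: 1, texture: rough, weight: 15, shape: circle, count: 5]: weight = 15 — meets the rule, so Positive.
[size: 9, texture: glossy, weight: 18, shape: circle, count: 4]: weight = 18 — meets the rule, so Positive.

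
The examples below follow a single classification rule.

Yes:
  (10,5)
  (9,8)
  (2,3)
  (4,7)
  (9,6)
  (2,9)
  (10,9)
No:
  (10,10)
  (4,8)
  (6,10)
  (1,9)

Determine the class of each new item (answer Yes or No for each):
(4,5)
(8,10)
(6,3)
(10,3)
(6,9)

Yes, No, Yes, Yes, Yes

One predicate separates the groups cleanly: sum is odd.
(4,5): 4+5 = 9 — fits, so Yes.
(8,10): 8+10 = 18 — does not pass, so No.
(6,3): 6+3 = 9 — fits, so Yes.
(10,3): 10+3 = 13 — fits, so Yes.
(6,9): 6+9 = 15 — fits, so Yes.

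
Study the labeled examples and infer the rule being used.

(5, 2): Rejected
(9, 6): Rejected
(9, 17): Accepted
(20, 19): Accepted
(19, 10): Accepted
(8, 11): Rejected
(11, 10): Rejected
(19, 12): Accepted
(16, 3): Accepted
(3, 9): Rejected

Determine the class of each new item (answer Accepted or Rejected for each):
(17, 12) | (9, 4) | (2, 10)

Accepted, Rejected, Rejected

All 'Accepted' examples share one property — max ≥ 12 — and every 'Rejected' example lacks it.
Accepted: (17, 12), since max 17.
Rejected: (9, 4), since max 9.
Rejected: (2, 10), since max 10.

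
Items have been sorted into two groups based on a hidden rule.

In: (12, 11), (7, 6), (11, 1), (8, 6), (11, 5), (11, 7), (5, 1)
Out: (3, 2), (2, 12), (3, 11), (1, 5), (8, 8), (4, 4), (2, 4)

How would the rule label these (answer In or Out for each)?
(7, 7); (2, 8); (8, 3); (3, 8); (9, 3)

'In' ⟺ first > second AND sum ≥ 6.
(7, 7): 7 = 7, 7+7 = 14, doesn't qualify → Out. (2, 8): 2 < 8, 2+8 = 10, doesn't qualify → Out. (8, 3): 8 > 3, 8+3 = 11, passes → In. (3, 8): 3 < 8, 3+8 = 11, doesn't qualify → Out. (9, 3): 9 > 3, 9+3 = 12, passes → In.

Out, Out, In, Out, In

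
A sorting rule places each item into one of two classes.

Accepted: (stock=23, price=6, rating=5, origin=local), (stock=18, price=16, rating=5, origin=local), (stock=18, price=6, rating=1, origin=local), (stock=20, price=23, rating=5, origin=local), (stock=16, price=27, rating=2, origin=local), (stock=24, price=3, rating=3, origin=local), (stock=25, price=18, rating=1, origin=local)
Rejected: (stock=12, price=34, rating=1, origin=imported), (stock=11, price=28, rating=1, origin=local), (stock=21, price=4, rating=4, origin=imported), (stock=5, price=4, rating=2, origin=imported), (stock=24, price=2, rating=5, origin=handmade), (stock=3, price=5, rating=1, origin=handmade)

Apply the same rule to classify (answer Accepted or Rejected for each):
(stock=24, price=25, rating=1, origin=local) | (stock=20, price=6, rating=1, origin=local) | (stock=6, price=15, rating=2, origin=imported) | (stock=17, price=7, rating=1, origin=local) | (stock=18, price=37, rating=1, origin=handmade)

A rule that fits every label: origin is local AND price ≤ 27 — true of each 'Accepted' example, false of each 'Rejected' one.
Accepted: (stock=24, price=25, rating=1, origin=local), since origin is local, price = 25.
Accepted: (stock=20, price=6, rating=1, origin=local), since origin is local, price = 6.
Rejected: (stock=6, price=15, rating=2, origin=imported), since origin is imported, price = 15.
Accepted: (stock=17, price=7, rating=1, origin=local), since origin is local, price = 7.
Rejected: (stock=18, price=37, rating=1, origin=handmade), since origin is handmade, price = 37.

Accepted, Accepted, Rejected, Accepted, Rejected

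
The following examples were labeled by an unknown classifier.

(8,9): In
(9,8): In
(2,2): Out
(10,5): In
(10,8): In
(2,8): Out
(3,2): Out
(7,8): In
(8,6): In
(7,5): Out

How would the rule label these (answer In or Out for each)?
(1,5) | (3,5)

The common property of the 'In' items is: sum ≥ 14. No 'Out' item has it.
(1,5): Out (1+5 = 6).
(3,5): Out (3+5 = 8).

Out, Out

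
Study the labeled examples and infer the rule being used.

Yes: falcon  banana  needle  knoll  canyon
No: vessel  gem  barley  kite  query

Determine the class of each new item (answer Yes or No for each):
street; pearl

The rule appears to be: contains 'n'.
street — no 'n', hence No. pearl — no 'n', hence No.

No, No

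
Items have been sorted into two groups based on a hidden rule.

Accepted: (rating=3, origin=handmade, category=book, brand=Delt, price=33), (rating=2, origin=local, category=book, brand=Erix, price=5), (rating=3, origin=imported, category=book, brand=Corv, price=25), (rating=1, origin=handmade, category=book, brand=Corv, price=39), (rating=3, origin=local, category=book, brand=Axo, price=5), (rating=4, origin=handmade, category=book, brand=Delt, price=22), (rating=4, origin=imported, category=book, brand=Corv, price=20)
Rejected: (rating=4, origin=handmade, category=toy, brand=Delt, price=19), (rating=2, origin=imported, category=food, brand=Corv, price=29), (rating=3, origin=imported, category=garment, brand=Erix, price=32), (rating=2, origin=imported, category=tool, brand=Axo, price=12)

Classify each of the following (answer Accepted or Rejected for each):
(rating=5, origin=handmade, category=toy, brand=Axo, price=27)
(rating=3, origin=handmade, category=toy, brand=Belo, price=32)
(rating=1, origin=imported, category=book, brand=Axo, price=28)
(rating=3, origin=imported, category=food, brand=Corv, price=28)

One predicate separates the groups cleanly: category is book.
Rejected: (rating=5, origin=handmade, category=toy, brand=Axo, price=27), since category is toy. Rejected: (rating=3, origin=handmade, category=toy, brand=Belo, price=32), since category is toy. Accepted: (rating=1, origin=imported, category=book, brand=Axo, price=28), since category is book. Rejected: (rating=3, origin=imported, category=food, brand=Corv, price=28), since category is food.

Rejected, Rejected, Accepted, Rejected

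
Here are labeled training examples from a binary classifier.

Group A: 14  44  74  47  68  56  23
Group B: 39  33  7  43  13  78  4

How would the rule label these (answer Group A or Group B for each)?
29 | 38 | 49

The common property of the 'Group A' items is: ≡ 2 (mod 3). No 'Group B' item has it.
29: 29 mod 3 = 2 — passes, so Group A. 38: 38 mod 3 = 2 — passes, so Group A. 49: 49 mod 3 = 1 — fails the rule, so Group B.

Group A, Group A, Group B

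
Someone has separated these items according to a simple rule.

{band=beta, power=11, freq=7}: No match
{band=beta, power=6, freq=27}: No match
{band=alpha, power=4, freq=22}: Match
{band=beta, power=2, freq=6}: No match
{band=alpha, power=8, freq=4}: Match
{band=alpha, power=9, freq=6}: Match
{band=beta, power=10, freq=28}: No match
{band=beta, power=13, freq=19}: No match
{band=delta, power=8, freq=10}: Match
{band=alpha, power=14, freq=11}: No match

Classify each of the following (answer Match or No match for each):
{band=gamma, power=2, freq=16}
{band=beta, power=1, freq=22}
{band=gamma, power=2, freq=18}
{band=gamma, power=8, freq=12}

The pattern is that an item is 'Match' exactly when: band is not beta AND power ≤ 9.

Match, No match, Match, Match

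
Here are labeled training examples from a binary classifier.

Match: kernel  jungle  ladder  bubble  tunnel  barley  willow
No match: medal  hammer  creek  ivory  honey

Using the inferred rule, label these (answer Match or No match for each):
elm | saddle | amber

No match, Match, No match

All 'Match' examples share one property — even length AND contains 'l' — and every 'No match' example lacks it.
elm: No match (length 3, has 'l'). saddle: Match (length 6, has 'l'). amber: No match (length 5, no 'l').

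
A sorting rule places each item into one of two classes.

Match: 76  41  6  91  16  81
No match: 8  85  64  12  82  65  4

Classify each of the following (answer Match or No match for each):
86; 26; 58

Match, Match, No match

Checking candidate rules against both groups, what survives is: ≡ 1 (mod 5).
86: Match (86 mod 5 = 1).
26: Match (26 mod 5 = 1).
58: No match (58 mod 5 = 3).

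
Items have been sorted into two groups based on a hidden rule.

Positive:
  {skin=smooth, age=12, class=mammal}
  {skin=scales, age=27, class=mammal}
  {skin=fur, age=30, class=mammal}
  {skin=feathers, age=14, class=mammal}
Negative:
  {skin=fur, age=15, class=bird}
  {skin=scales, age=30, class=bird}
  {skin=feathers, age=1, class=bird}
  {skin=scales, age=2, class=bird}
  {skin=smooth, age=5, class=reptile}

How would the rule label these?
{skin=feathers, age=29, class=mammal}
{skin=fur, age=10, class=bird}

Positive, Negative

The simplest hypothesis consistent with all the labels is: class is mammal.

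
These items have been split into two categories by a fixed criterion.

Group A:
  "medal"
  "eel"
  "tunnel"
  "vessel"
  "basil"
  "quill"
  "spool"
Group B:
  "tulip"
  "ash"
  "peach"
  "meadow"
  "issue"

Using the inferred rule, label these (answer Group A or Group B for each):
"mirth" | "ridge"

A rule that fits every label: ends with 'l' — true of each 'Group A' example, false of each 'Group B' one.

Group B, Group B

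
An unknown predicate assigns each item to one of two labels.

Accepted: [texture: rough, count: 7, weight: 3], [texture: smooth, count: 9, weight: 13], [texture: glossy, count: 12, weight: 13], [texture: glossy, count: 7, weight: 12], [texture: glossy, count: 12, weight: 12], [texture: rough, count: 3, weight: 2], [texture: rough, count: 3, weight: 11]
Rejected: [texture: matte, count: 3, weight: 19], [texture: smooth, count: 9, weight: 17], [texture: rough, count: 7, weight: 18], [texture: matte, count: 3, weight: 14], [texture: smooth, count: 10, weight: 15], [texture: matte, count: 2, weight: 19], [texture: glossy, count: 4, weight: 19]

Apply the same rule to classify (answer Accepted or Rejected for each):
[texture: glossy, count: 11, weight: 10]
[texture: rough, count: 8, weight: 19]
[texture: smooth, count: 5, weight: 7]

Accepted, Rejected, Accepted

'Accepted' ⟺ weight ≤ 13.
[texture: glossy, count: 11, weight: 10]: weight = 10, checks out → Accepted. [texture: rough, count: 8, weight: 19]: weight = 19, doesn't qualify → Rejected. [texture: smooth, count: 5, weight: 7]: weight = 7, checks out → Accepted.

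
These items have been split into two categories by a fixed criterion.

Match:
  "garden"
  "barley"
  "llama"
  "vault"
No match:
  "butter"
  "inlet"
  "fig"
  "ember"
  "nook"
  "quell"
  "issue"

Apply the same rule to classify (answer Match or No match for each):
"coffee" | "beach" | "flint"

No match, Match, No match

The rule appears to be: contains 'a'.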